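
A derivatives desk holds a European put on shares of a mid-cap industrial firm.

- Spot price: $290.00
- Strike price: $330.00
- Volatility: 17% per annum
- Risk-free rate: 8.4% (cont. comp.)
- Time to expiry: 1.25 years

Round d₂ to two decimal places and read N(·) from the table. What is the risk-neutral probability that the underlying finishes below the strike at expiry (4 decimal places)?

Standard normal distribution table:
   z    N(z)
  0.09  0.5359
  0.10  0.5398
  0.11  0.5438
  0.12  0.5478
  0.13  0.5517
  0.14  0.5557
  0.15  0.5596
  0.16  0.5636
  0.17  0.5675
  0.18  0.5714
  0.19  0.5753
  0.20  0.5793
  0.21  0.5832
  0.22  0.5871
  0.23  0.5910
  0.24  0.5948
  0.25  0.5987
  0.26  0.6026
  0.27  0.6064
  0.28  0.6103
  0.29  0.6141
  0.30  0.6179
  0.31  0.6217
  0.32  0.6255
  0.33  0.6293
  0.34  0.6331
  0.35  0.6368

0.5871

T = 1.25;  σ√T = 0.1901
d₁ = [ln(290/330) + (0.084 + ½·0.17²)·1.25] / (σ√T) = (-0.1292 + 0.1231) / 0.1901 = -0.0324 → -0.03
d₂ = -0.0324 − 0.1901 = -0.2224 → -0.22
Risk-neutral Pr[S_T < K] = N(−d₂) = N(0.22) = 0.5871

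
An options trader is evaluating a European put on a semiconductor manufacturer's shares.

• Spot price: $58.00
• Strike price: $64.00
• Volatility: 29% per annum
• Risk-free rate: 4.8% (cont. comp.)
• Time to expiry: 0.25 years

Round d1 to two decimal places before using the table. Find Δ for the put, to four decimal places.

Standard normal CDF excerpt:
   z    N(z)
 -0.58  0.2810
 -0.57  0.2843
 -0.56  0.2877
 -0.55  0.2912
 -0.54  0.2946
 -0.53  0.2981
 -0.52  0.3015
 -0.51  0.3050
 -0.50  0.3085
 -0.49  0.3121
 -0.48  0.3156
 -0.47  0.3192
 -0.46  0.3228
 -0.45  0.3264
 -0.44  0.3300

σ√T = 0.29 × 0.5000 = 0.1450
d₁ = [ln(58/64) + (0.048 + ½·0.29²)·0.25] / (σ√T) = (-0.0984 + 0.0225) / 0.1450 = -0.5236 which rounds to -0.52
N(d₁) = N(-0.52) = 0.3015
Δ_put = N(d₁) − 1 = 0.3015 − 1 = -0.6985

-0.6985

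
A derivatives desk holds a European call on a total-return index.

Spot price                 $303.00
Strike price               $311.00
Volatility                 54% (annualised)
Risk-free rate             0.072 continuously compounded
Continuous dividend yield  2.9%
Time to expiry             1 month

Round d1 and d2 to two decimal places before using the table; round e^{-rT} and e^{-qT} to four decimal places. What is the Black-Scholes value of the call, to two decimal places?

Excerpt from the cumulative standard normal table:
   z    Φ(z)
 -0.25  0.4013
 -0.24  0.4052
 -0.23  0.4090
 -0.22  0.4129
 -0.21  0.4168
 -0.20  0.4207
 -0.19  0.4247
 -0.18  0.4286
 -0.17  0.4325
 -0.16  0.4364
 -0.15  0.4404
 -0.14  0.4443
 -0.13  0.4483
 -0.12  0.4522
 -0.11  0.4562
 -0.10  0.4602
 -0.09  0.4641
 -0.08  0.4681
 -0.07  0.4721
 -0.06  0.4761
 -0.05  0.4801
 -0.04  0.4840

σ√T = 0.54·√0.08333 = 0.1559
d₁ = [ln(303/311) + (0.072 − 0.029 + 0.54²/2)·0.08333] / 0.1559 = [-0.0261 + 0.0157] / 0.1559 = -0.0662 ≈ -0.07
d₂ = d₁ − σ√T = -0.0662 − 0.1559 = -0.2221 ≈ -0.22
exp(−qT) = exp(−0.029·0.08333) = 0.9976;  exp(−rT) = exp(−0.072·0.08333) = 0.9940
N(d₁) = N(-0.07) = 0.4721;  N(d₂) = N(-0.22) = 0.4129
C = 303·0.9976·0.4721 − 311·0.9940·0.4129 = 142.7030 − 127.6414 = 15.0616

$15.06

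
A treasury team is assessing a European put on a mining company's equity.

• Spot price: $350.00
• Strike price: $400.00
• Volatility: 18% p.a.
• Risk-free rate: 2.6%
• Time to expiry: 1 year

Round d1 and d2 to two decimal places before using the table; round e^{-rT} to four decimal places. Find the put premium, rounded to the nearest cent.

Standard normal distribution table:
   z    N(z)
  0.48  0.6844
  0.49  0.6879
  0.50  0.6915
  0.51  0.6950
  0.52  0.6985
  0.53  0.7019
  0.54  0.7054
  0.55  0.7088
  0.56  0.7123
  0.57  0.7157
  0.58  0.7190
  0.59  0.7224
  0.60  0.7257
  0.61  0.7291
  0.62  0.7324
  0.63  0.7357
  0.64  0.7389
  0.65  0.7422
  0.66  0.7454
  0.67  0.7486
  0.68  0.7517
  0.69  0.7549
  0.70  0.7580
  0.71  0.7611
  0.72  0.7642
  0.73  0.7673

$50.95

σ√T = 0.18 × 1.0000 = 0.1800
d₁ = [ln(350/400) + (0.026 + 0.18²/2)·1] / 0.1800 = [-0.1335 + 0.0422] / 0.1800 = -0.5074 ≈ -0.51
d₂ = d₁ − σ√T = -0.5074 − 0.1800 = -0.6874 ≈ -0.69
exp(−rT) = exp(−0.026·1) = 0.9743
N(−d₂) = N(0.69) = 0.7549;  N(−d₁) = N(0.51) = 0.6950
P = 400·0.9743·0.7549 − 350·0.6950 = 294.1996 − 243.2500 = 50.9496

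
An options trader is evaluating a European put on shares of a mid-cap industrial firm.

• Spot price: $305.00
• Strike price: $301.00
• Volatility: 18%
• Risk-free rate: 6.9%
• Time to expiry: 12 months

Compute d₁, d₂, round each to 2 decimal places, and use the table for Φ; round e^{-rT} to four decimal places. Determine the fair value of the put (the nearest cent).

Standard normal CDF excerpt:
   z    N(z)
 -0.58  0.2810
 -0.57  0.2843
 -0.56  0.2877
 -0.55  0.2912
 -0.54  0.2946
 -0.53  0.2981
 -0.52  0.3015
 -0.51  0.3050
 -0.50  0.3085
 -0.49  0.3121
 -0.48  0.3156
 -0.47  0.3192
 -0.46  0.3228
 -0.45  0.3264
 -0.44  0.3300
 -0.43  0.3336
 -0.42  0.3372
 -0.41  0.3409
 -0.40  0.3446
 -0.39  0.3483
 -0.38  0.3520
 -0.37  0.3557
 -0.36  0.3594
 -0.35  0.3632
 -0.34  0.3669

σ√T = 0.18·√1 = 0.1800
ln(S/K) + (r + σ²/2)T = ln(305/301) + (0.069 + 0.18²/2)·1 = 0.0132 + 0.0852 = 0.0984
d₁ = 0.0984 / 0.1800 = 0.5467 which rounds to 0.55
d₂ = d₁ − σ√T = 0.5467 − 0.1800 = 0.3667 which rounds to 0.37
e^(−rT) = e^(−0.069·1) = 0.9333
N(−d₂) = N(-0.37) = 0.3557;  N(−d₁) = N(-0.55) = 0.2912
P = 301·0.9333·0.3557 − 305·0.2912 = 99.9244 − 88.8160 = 11.1084

$11.11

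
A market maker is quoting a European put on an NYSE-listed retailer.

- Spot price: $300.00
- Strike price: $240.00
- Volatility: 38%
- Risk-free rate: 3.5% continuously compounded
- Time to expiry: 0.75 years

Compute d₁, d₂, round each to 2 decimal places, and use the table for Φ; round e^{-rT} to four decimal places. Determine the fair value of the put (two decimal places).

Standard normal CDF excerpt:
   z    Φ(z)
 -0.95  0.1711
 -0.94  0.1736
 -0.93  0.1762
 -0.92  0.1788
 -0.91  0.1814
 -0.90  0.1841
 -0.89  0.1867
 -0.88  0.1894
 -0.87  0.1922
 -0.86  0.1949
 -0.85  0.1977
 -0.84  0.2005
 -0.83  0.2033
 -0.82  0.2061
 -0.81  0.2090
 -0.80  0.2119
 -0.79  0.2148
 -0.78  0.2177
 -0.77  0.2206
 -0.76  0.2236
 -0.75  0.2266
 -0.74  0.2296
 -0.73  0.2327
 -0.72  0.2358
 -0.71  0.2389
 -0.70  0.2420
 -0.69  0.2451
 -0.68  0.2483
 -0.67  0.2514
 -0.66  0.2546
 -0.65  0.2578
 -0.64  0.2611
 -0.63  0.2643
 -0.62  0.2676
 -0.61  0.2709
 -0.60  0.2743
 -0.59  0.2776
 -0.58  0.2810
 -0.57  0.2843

$11.26

T = 0.75;  σ√T = 0.3291
ln(S/K) + (r + σ²/2)T = ln(300/240) + (0.035 + 0.38²/2)·0.75 = 0.2231 + 0.0804 = 0.3035
d₁ = 0.3035 / 0.3291 = 0.9224 → 0.92
d₂ = d₁ − σ√T = 0.9224 − 0.3291 = 0.5933 → 0.59
exp(−rT) = exp(−0.035·0.75) = 0.9741
N(−d₂) = N(-0.59) = 0.2776;  N(−d₁) = N(-0.92) = 0.1788
P = 240·0.9741·0.2776 − 300·0.1788 = 64.8984 − 53.6400 = 11.2584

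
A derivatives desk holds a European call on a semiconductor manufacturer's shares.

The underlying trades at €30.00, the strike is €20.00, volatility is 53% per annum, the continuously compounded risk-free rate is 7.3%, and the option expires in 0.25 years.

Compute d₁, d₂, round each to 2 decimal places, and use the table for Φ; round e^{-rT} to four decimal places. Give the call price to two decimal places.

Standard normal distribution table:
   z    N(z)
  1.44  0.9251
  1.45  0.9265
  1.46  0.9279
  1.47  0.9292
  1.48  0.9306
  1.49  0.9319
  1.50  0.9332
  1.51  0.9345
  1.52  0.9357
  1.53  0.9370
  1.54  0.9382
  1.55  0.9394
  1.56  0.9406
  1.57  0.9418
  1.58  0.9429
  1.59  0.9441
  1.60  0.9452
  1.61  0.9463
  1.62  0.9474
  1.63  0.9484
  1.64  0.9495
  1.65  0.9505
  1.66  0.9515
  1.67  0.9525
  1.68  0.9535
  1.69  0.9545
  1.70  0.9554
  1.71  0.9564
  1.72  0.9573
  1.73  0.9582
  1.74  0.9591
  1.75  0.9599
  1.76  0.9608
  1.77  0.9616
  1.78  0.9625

€10.50

T = 0.25;  σ√T = 0.2650
d₁ = [ln(30/20) + (0.073 + 0.53²/2)·0.25] / 0.2650 = [0.4055 + 0.0534] / 0.2650 = 1.7314 ⇒ 1.73
d₂ = d₁ − σ√T = 1.7314 − 0.2650 = 1.4664 ⇒ 1.47
e^(−rT) = e^(−0.073·0.25) = 0.9819
N(d₁) = N(1.73) = 0.9582;  N(d₂) = N(1.47) = 0.9292
C = 30·0.9582 − 20·0.9819·0.9292 = 28.7460 − 18.2476 = 10.4984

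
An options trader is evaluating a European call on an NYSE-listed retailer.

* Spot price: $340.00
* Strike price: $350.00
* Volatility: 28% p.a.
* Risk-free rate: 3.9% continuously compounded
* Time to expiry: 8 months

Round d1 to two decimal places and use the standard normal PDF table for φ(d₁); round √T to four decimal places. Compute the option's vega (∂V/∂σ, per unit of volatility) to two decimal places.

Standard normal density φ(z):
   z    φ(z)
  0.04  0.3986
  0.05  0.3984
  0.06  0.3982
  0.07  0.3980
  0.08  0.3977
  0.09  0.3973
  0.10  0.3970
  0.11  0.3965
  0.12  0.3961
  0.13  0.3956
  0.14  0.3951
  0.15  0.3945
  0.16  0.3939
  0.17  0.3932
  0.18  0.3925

σ√T = 0.28·√0.6667 = 0.2286
ln(S/K) + (r + σ²/2)T = ln(340/350) + (0.039 + 0.28²/2)·0.6667 = -0.0290 + 0.0521 = 0.0231
d₁ = 0.0231 / 0.2286 = 0.1012 → 0.10
√T = √0.6667 = 0.8165
φ(d₁) = φ(0.10) = 0.3970
vega = S·φ(d₁)·√T = 340·0.3970·0.8165 = 110.2112

110.21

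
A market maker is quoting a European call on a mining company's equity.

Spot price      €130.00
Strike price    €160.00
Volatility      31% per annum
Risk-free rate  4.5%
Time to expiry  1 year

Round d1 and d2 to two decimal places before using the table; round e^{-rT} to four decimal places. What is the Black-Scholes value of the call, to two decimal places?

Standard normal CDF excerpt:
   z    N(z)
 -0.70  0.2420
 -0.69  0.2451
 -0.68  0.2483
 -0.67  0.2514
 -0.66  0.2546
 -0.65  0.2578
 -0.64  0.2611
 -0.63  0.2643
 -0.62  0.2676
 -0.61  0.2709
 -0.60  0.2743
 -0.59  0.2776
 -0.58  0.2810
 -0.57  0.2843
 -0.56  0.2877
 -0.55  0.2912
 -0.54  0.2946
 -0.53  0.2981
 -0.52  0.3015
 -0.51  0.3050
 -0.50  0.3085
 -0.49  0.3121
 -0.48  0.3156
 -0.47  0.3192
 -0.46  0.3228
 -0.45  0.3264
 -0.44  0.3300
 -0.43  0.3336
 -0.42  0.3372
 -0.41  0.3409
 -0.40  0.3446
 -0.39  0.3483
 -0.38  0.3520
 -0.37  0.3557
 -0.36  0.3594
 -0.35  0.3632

σ√T = 0.31·√1 = 0.3100
d₁ = [ln(130/160) + (0.045 + 0.31²/2)·1] / 0.3100 = [-0.2076 + 0.0930] / 0.3100 = -0.3696 which rounds to -0.37
d₂ = d₁ − σ√T = -0.3696 − 0.3100 = -0.6796 which rounds to -0.68
e^(−rT) = e^(−0.045·1) = 0.9560
N(d₁) = N(-0.37) = 0.3557;  N(d₂) = N(-0.68) = 0.2483
C = 130·0.3557 − 160·0.9560·0.2483 = 46.2410 − 37.9800 = 8.2610

€8.26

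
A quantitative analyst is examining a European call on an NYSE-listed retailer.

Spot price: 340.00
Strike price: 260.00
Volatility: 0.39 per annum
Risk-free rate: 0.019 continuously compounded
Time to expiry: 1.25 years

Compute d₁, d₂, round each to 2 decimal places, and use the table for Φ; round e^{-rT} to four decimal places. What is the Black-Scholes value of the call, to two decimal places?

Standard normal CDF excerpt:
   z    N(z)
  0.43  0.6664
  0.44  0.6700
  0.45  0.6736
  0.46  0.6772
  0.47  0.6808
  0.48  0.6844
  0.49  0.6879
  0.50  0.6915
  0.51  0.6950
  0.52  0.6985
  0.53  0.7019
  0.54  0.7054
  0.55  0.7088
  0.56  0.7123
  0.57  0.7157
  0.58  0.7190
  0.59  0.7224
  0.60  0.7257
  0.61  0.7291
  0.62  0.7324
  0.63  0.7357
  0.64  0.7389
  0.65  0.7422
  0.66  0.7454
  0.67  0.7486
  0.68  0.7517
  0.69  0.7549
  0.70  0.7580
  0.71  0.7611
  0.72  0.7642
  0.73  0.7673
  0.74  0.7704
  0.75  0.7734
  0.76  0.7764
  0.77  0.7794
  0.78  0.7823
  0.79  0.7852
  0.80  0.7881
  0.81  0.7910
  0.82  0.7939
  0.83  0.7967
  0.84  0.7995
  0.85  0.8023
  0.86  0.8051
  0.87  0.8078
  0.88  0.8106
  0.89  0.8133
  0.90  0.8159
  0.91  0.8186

σ√T = 0.39·√1.25 = 0.4360
d₁ = [ln(340/260) + (0.019 + 0.39²/2)·1.25] / 0.4360 = [0.2683 + 0.1188] / 0.4360 = 0.8877 ≈ 0.89
d₂ = d₁ − σ√T = 0.8877 − 0.4360 = 0.4517 ≈ 0.45
e^(−rT) = e^(−0.019·1.25) = 0.9765
C = 340·N(0.89) − 260·0.9765·N(0.45) = 340·0.8133 − 260·0.9765·0.6736 = 276.5220 − 171.0203 = 105.5017

105.50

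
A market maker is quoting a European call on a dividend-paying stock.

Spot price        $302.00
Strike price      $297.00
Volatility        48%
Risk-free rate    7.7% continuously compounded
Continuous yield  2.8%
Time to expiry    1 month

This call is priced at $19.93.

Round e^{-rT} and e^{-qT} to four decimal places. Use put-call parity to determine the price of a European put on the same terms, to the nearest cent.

exp(−qT) = exp(−0.028·0.08333) = 0.9977;  exp(−rT) = exp(−0.077·0.08333) = 0.9936
Put-call parity: C − P = S·e^(−qT) − K·e^(−rT) = 302·0.9977 − 297·0.9936 = 301.3054 − 295.0992 = 6.2062
P = C − (C − P) = 19.93 − (6.2062) = 13.7238

$13.72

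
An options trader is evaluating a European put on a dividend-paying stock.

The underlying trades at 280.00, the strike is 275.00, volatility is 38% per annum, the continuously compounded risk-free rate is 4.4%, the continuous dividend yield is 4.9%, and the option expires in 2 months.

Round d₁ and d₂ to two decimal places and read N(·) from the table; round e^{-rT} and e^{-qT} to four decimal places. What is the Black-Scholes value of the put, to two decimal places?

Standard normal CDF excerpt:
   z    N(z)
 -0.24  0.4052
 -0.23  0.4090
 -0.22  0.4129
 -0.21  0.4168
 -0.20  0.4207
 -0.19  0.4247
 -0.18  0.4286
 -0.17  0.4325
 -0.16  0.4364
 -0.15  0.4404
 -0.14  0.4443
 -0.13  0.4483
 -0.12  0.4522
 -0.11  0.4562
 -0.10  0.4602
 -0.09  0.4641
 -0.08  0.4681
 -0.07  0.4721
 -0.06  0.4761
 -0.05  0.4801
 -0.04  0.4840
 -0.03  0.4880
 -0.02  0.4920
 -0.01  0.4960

T = 0.1667;  σ√T = 0.1551
d₁ = [ln(280/275) + (0.044 − 0.049 + 0.38²/2)·0.1667] / 0.1551 = [0.0180 + 0.0112] / 0.1551 = 0.1883 ≈ 0.19
d₂ = d₁ − σ√T = 0.1883 − 0.1551 = 0.0332 ≈ 0.03
exp(−qT) = exp(−0.049·0.1667) = 0.9919;  exp(−rT) = exp(−0.044·0.1667) = 0.9927
P = 275·0.9927·N(-0.03) − 280·0.9919·N(-0.19) = 275·0.9927·0.4880 − 280·0.9919·0.4247 = 133.2203 − 117.9528 = 15.2676

15.27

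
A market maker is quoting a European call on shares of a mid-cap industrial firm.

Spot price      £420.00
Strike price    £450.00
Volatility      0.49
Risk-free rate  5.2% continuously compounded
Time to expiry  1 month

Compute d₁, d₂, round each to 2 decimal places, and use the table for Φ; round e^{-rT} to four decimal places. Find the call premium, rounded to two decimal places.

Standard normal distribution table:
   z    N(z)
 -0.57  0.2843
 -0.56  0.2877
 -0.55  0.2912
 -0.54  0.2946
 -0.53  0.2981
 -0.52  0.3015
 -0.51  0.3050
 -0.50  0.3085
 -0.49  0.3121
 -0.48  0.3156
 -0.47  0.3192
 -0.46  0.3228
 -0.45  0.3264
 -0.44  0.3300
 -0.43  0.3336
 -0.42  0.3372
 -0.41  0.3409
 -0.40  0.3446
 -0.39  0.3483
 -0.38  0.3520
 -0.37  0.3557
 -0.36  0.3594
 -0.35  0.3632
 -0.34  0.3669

£12.72

σ√T = 0.49·√0.08333 = 0.1415
d₁ = [ln(420/450) + (0.052 + 0.49²/2)·0.08333] / 0.1415 = [-0.0690 + 0.0143] / 0.1415 = -0.3864 which rounds to -0.39
d₂ = d₁ − σ√T = -0.3864 − 0.1415 = -0.5278 which rounds to -0.53
e^(−rT) = e^(−0.052·0.08333) = 0.9957
N(d₁) = N(-0.39) = 0.3483;  N(d₂) = N(-0.53) = 0.2981
C = 420·0.3483 − 450·0.9957·0.2981 = 146.2860 − 133.5682 = 12.7178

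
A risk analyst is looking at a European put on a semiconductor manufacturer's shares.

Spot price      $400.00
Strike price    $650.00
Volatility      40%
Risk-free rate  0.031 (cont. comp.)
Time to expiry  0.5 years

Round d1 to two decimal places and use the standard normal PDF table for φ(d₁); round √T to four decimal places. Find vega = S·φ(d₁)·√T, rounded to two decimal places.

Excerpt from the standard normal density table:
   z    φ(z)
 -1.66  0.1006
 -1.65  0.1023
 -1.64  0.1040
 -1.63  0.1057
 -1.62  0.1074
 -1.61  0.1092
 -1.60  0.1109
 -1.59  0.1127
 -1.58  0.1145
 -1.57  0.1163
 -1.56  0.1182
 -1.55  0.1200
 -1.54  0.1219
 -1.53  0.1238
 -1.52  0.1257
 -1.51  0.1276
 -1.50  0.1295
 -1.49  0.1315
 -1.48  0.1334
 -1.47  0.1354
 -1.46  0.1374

T = 0.5;  σ√T = 0.2828
d₁ = [ln(400/650) + (0.031 + 0.4²/2)·0.5] / 0.2828 = [-0.4855 + 0.0555] / 0.2828 = -1.5203 ⇒ -1.52
√T = √0.5 = 0.7071
φ(d₁) = φ(-1.52) = 0.1257
vega = S·φ(d₁)·√T = 400·0.1257·0.7071 = 35.5530

35.55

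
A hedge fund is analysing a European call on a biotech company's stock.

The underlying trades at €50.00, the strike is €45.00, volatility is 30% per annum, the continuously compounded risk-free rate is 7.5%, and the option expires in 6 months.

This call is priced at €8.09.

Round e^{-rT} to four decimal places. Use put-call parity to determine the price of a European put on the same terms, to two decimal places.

e^(−rT) = e^(−0.075·0.5) = 0.9632
Put-call parity: C − P = S − K·e^(−rT) = 50 − 45·0.9632 = 50 − 43.3440 = 6.6560
P = C − (C − P) = 8.09 − (6.6560) = 1.4340

€1.43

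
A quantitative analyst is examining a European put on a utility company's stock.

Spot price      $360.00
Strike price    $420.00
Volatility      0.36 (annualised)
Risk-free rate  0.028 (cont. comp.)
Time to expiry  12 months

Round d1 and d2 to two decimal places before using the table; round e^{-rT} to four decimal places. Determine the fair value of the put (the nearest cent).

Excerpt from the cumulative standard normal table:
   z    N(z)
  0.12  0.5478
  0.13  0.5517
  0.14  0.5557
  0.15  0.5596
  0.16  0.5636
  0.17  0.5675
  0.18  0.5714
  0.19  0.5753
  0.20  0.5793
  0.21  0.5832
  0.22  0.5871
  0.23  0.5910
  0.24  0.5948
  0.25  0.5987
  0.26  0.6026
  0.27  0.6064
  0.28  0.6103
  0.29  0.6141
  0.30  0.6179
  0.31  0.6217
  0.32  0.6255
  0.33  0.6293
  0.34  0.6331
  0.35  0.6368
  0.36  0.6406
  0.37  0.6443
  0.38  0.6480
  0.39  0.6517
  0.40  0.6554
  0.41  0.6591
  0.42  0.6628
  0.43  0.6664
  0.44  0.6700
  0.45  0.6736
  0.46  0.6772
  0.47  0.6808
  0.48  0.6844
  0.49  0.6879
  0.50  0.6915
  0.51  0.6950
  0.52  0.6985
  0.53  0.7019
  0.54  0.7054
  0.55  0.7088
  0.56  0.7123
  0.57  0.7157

$82.36

T = 1;  σ√T = 0.3600
ln(S/K) + (r + σ²/2)T = ln(360/420) + (0.028 + 0.36²/2)·1 = -0.1542 + 0.0928 = -0.0614
d₁ = -0.0614 / 0.3600 = -0.1704 ⇒ -0.17
d₂ = d₁ − σ√T = -0.1704 − 0.3600 = -0.5304 ⇒ -0.53
e^(−rT) = e^(−0.028·1) = 0.9724
P = 420·0.9724·N(0.53) − 360·N(0.17) = 420·0.9724·0.7019 − 360·0.5675 = 286.6616 − 204.3000 = 82.3616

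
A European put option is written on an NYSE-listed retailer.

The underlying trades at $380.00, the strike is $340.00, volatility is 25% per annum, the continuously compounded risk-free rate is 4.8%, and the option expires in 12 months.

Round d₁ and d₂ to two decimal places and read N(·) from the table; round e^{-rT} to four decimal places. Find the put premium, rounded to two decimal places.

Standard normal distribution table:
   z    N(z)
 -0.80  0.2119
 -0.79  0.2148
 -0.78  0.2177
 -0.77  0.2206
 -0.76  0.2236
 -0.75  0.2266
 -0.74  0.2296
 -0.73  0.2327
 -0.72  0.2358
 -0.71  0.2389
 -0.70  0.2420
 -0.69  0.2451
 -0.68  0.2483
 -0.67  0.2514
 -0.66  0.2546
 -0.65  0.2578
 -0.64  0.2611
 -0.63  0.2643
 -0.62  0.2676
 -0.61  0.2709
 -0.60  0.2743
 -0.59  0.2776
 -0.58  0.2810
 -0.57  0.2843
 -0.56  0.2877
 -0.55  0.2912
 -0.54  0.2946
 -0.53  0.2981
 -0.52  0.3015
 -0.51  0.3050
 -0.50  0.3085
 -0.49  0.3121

T = 1;  σ√T = 0.2500
d₁ = [ln(380/340) + (0.048 + ½·0.25²)·1] / (σ√T) = (0.1112 + 0.0793) / 0.2500 = 0.7619 ≈ 0.76
d₂ = 0.7619 − 0.2500 = 0.5119 ≈ 0.51
e^(−rT) = e^(−0.048·1) = 0.9531
N(−d₂) = N(-0.51) = 0.3050;  N(−d₁) = N(-0.76) = 0.2236
P = 340·0.9531·0.3050 − 380·0.2236 = 98.8365 − 84.9680 = 13.8685

$13.87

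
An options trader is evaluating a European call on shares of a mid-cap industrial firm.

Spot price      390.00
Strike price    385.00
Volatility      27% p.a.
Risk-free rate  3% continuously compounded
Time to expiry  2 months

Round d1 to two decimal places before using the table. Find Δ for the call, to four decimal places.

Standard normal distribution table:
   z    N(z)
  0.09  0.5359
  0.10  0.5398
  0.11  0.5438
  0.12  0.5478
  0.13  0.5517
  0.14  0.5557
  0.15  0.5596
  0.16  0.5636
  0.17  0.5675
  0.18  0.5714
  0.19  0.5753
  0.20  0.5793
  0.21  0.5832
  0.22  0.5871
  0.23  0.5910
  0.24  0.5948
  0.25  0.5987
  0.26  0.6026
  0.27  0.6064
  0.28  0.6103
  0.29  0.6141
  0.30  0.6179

0.5871

σ√T = 0.27 × 0.4082 = 0.1102
ln(S/K) + (r + σ²/2)T = ln(390/385) + (0.03 + 0.27²/2)·0.1667 = 0.0129 + 0.0111 = 0.0240
d₁ = 0.0240 / 0.1102 = 0.2175 ≈ 0.22
N(d₁) = N(0.22) = 0.5871
Δ_call = N(d₁) = 0.5871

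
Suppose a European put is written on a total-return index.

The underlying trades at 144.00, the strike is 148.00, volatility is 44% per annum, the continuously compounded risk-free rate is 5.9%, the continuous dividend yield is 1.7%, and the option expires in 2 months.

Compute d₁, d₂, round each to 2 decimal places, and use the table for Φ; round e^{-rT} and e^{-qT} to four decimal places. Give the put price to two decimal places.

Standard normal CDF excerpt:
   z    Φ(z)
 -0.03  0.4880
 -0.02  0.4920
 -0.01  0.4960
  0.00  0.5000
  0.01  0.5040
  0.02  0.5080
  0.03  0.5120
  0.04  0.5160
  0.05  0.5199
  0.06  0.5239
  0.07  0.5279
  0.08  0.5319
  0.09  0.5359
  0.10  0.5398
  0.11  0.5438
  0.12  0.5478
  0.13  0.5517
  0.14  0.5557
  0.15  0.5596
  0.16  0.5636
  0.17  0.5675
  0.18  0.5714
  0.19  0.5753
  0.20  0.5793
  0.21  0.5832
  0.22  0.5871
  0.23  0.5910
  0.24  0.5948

σ√T = 0.44 × 0.4082 = 0.1796
ln(S/K) + (r − q + σ²/2)T = ln(144/148) + (0.059 − 0.017 + 0.44²/2)·0.1667 = -0.0274 + 0.0231 = -0.0043
d₁ = -0.0043 / 0.1796 = -0.0237 which rounds to -0.02
d₂ = d₁ − σ√T = -0.0237 − 0.1796 = -0.2034 which rounds to -0.20
e^(−qT) = e^(−0.017·0.1667) = 0.9972;  e^(−rT) = e^(−0.059·0.1667) = 0.9902
N(−d₂) = N(0.20) = 0.5793;  N(−d₁) = N(0.02) = 0.5080
P = 148·0.9902·0.5793 − 144·0.9972·0.5080 = 84.8962 − 72.9472 = 11.9490

11.95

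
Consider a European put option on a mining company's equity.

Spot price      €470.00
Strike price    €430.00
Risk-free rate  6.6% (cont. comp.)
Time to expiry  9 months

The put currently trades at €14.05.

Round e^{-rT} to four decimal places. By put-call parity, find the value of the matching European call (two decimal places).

exp(−rT) = exp(−0.066·0.75) = 0.9517
Put-call parity: C − P = S − K·e^(−rT) = 470 − 430·0.9517 = 470 − 409.2310 = 60.7690
C = P + (C − P) = 14.05 + (60.7690) = 74.8190

€74.82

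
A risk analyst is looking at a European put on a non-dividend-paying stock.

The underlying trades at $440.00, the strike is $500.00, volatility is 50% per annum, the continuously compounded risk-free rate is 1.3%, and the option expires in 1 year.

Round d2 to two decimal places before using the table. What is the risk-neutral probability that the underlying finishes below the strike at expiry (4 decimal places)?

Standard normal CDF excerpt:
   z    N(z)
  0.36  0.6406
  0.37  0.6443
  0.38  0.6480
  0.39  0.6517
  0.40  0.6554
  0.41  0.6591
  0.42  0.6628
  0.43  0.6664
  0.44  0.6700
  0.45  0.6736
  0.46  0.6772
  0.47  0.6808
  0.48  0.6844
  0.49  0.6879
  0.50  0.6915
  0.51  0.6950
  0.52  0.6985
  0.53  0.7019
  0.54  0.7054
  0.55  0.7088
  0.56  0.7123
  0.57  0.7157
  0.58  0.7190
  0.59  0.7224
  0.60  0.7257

σ√T = 0.5·√1 = 0.5000
d₁ = [ln(440/500) + (0.013 + 0.5²/2)·1] / 0.5000 = [-0.1278 + 0.1380] / 0.5000 = 0.0203 ⇒ 0.02
d₂ = d₁ − σ√T = 0.0203 − 0.5000 = -0.4797 ⇒ -0.48
Risk-neutral Pr[S_T < K] = N(−d₂) = N(0.48) = 0.6844

0.6844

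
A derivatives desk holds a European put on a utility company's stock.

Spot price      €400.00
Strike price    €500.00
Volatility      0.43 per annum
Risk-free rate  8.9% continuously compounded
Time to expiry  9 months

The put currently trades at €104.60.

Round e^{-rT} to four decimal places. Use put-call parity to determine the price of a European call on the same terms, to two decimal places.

exp(−rT) = exp(−0.089·0.75) = 0.9354
Put-call parity: C − P = S − K·e^(−rT) = 400 − 500·0.9354 = 400 − 467.7000 = -67.7000
C = P + (C − P) = 104.60 + (-67.7000) = 36.9000

€36.90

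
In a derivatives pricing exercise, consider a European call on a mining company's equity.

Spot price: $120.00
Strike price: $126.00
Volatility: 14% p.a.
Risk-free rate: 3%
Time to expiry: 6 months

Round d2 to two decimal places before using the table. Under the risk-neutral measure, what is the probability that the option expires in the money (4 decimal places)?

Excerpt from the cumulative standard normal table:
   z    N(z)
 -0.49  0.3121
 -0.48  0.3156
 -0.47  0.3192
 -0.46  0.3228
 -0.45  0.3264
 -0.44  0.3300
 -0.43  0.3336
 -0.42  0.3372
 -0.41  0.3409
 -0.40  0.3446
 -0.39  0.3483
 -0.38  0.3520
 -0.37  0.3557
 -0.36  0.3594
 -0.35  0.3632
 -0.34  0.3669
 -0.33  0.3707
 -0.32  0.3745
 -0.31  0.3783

T = 0.5;  σ√T = 0.0990
d₁ = [ln(120/126) + (0.03 + ½·0.14²)·0.5] / (σ√T) = (-0.0488 + 0.0199) / 0.0990 = -0.2918 ≈ -0.29
d₂ = -0.2918 − 0.0990 = -0.3908 ≈ -0.39
Risk-neutral Pr[S_T > K] = N(d₂) = N(-0.39) = 0.3483

0.3483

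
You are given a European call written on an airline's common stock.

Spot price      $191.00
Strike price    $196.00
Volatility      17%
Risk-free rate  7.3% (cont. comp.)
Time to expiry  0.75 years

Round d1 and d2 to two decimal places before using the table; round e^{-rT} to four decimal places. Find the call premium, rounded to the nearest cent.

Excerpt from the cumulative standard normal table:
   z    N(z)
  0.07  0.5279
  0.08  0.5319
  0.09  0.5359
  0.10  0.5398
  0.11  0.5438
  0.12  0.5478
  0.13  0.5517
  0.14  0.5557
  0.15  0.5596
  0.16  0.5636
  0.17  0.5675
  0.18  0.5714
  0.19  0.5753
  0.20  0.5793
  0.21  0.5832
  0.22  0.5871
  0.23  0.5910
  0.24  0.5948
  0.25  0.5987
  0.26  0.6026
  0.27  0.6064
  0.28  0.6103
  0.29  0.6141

$14.18

σ√T = 0.17·√0.75 = 0.1472
d₁ = [ln(191/196) + (0.073 + 0.17²/2)·0.75] / 0.1472 = [-0.0258 + 0.0656] / 0.1472 = 0.2700 → 0.27
d₂ = d₁ − σ√T = 0.2700 − 0.1472 = 0.1227 → 0.12
exp(−rT) = exp(−0.073·0.75) = 0.9467
N(d₁) = N(0.27) = 0.6064;  N(d₂) = N(0.12) = 0.5478
C = 191·0.6064 − 196·0.9467·0.5478 = 115.8224 − 101.6460 = 14.1764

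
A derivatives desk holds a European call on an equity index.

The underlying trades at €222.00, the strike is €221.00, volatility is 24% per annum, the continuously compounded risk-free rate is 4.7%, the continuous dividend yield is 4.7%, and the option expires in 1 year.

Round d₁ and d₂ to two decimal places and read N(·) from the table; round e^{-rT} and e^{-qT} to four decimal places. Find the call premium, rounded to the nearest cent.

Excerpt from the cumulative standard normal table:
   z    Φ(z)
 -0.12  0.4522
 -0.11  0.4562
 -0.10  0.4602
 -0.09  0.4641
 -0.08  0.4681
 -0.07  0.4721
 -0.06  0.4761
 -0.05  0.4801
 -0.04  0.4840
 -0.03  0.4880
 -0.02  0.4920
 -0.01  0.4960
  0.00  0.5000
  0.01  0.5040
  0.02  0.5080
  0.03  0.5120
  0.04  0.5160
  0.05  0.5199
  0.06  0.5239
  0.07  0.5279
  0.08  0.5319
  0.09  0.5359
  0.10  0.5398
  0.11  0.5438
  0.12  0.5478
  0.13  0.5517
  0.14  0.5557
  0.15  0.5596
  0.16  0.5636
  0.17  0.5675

€20.67

σ√T = 0.24 × 1.0000 = 0.2400
d₁ = [ln(222/221) + (0.047 − 0.047 + 0.24²/2)·1] / 0.2400 = [0.0045 + 0.0288] / 0.2400 = 0.1388 → 0.14
d₂ = d₁ − σ√T = 0.1388 − 0.2400 = -0.1012 → -0.10
e^(−qT) = e^(−0.047·1) = 0.9541;  e^(−rT) = e^(−0.047·1) = 0.9541
C = 222·0.9541·N(0.14) − 221·0.9541·N(-0.10) = 222·0.9541·0.5557 − 221·0.9541·0.4602 = 117.7029 − 97.0360 = 20.6670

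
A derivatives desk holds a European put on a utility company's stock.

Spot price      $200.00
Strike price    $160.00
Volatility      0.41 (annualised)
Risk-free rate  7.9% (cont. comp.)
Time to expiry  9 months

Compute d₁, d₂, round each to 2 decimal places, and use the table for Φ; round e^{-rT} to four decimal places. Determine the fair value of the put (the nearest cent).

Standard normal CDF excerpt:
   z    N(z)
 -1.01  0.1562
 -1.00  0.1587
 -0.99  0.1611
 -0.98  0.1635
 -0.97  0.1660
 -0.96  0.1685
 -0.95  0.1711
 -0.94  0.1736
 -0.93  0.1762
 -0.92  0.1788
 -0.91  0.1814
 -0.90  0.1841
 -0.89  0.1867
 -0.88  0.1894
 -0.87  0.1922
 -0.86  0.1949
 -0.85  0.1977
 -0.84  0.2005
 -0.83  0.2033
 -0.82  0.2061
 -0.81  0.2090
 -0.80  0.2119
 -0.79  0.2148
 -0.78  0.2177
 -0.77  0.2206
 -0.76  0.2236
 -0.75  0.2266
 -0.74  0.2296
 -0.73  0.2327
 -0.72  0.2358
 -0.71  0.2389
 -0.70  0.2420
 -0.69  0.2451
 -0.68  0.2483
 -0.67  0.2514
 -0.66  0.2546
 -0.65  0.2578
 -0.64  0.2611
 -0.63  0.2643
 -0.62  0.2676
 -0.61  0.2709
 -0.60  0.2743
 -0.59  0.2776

σ√T = 0.41 × 0.8660 = 0.3551
ln(S/K) + (r + σ²/2)T = ln(200/160) + (0.079 + 0.41²/2)·0.75 = 0.2231 + 0.1223 = 0.3454
d₁ = 0.3454 / 0.3551 = 0.9729 which rounds to 0.97
d₂ = d₁ − σ√T = 0.9729 − 0.3551 = 0.6178 which rounds to 0.62
exp(−rT) = exp(−0.079·0.75) = 0.9425
P = 160·0.9425·N(-0.62) − 200·N(-0.97) = 160·0.9425·0.2676 − 200·0.1660 = 40.3541 − 33.2000 = 7.1541

$7.15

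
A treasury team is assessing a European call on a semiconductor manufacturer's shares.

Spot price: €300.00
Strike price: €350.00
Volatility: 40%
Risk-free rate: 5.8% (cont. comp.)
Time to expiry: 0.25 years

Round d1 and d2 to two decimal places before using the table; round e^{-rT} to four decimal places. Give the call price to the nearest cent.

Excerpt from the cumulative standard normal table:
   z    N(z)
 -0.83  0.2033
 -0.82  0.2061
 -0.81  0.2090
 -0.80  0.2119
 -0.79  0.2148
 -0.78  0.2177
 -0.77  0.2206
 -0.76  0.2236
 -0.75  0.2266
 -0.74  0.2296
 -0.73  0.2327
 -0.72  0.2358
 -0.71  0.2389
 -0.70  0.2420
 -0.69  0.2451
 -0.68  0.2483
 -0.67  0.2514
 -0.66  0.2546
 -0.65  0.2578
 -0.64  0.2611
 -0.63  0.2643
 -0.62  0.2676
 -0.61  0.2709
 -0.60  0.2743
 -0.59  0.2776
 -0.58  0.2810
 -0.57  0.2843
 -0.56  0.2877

σ√T = 0.4 × 0.5000 = 0.2000
d₁ = [ln(300/350) + (0.058 + 0.4²/2)·0.25] / 0.2000 = [-0.1542 + 0.0345] / 0.2000 = -0.5983 which rounds to -0.60
d₂ = d₁ − σ√T = -0.5983 − 0.2000 = -0.7983 which rounds to -0.80
e^(−rT) = e^(−0.058·0.25) = 0.9856
N(d₁) = N(-0.60) = 0.2743;  N(d₂) = N(-0.80) = 0.2119
C = 300·0.2743 − 350·0.9856·0.2119 = 82.2900 − 73.0970 = 9.1930

€9.19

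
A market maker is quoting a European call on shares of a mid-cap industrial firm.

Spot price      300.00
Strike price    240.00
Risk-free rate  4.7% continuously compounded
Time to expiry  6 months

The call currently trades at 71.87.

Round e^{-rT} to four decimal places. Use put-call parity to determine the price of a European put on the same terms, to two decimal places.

6.30

exp(−rT) = exp(−0.047·0.5) = 0.9768
Put-call parity: C − P = S − K·e^(−rT) = 300 − 240·0.9768 = 300 − 234.4320 = 65.5680
P = C − (C − P) = 71.87 − (65.5680) = 6.3020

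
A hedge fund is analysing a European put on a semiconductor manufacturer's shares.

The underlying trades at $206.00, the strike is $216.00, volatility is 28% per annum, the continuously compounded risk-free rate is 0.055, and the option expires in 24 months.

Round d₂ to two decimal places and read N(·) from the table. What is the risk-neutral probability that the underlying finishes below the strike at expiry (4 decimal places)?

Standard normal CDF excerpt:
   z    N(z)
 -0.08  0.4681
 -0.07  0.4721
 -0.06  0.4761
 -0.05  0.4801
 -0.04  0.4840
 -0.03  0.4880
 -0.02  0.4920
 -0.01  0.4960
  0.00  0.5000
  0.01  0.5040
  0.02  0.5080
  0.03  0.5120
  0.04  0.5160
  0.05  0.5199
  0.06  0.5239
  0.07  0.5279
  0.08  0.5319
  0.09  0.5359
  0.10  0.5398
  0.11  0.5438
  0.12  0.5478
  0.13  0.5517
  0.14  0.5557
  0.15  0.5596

T = 2;  σ√T = 0.3960
d₁ = [ln(206/216) + (0.055 + ½·0.28²)·2] / (σ√T) = (-0.0474 + 0.1884) / 0.3960 = 0.3561 ≈ 0.36
d₂ = 0.3561 − 0.3960 = -0.0399 ≈ -0.04
Pr(exercise) under Q = N(−d₂) = N(0.04) = 0.5160

0.5160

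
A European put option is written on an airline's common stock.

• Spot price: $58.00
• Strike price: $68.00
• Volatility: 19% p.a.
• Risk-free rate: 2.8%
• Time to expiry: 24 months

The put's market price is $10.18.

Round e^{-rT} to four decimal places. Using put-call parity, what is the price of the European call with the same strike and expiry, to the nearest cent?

$3.89

e^(−rT) = e^(−0.028·2) = 0.9455
Put-call parity: C − P = S − K·e^(−rT) = 58 − 68·0.9455 = 58 − 64.2940 = -6.2940
C = P + (C − P) = 10.18 + (-6.2940) = 3.8860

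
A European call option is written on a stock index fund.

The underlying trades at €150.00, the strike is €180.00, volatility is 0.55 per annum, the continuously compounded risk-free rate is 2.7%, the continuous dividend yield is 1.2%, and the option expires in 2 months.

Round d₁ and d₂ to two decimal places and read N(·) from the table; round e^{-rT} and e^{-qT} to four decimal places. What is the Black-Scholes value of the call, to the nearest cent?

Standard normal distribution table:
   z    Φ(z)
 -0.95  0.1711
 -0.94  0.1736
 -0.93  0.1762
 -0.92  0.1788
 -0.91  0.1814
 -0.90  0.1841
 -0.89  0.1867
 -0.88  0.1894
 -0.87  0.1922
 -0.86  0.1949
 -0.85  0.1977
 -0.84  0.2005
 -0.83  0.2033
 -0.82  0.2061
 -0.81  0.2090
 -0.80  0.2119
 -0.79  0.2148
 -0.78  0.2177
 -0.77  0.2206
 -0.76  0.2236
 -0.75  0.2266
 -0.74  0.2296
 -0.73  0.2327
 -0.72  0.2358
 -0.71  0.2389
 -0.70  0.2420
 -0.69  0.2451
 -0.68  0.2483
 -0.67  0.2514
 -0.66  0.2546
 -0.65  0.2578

€4.19

T = 0.1667;  σ√T = 0.2245
d₁ = [ln(150/180) + (0.027 − 0.012 + 0.55²/2)·0.1667] / 0.2245 = [-0.1823 + 0.0277] / 0.2245 = -0.6886 ≈ -0.69
d₂ = d₁ − σ√T = -0.6886 − 0.2245 = -0.9131 ≈ -0.91
e^(−qT) = e^(−0.012·0.1667) = 0.9980;  e^(−rT) = e^(−0.027·0.1667) = 0.9955
C = 150·0.9980·N(-0.69) − 180·0.9955·N(-0.91) = 150·0.9980·0.2451 − 180·0.9955·0.1814 = 36.6915 − 32.5051 = 4.1864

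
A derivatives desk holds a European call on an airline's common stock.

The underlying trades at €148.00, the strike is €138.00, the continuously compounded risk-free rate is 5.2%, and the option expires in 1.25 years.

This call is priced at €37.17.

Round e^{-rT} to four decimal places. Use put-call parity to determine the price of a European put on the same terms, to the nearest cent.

€18.49

exp(−rT) = exp(−0.052·1.25) = 0.9371
Put-call parity: C − P = S − K·e^(−rT) = 148 − 138·0.9371 = 148 − 129.3198 = 18.6802
P = C − (C − P) = 37.17 − (18.6802) = 18.4898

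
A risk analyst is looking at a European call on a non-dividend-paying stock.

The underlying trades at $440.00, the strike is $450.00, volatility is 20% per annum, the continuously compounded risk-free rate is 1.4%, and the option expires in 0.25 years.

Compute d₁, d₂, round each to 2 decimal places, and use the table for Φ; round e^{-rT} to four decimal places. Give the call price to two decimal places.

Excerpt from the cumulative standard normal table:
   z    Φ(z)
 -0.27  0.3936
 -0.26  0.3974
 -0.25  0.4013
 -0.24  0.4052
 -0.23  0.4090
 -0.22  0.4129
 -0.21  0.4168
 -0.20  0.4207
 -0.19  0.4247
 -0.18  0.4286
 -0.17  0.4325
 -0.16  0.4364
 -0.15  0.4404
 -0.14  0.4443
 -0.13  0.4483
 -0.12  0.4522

$13.79

T = 0.25;  σ√T = 0.1000
d₁ = [ln(440/450) + (0.014 + ½·0.2²)·0.25] / (σ√T) = (-0.0225 + 0.0085) / 0.1000 = -0.1397 which rounds to -0.14
d₂ = -0.1397 − 0.1000 = -0.2397 which rounds to -0.24
e^(−rT) = e^(−0.014·0.25) = 0.9965
N(d₁) = N(-0.14) = 0.4443;  N(d₂) = N(-0.24) = 0.4052
C = 440·0.4443 − 450·0.9965·0.4052 = 195.4920 − 181.7018 = 13.7902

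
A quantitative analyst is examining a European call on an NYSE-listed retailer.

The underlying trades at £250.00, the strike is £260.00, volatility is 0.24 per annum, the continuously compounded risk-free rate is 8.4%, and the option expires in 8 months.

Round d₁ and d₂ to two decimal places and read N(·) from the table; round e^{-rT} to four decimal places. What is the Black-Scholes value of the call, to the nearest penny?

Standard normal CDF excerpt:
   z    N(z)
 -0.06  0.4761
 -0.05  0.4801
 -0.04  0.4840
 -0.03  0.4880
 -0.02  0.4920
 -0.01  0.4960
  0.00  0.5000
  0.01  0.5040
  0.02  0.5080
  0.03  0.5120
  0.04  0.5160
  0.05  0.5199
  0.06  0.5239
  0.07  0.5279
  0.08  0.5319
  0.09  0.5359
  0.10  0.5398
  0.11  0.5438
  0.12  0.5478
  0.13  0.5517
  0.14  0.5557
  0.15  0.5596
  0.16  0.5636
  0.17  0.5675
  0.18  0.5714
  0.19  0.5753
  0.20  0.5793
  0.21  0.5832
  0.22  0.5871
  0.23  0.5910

£20.92

σ√T = 0.24 × 0.8165 = 0.1960
ln(S/K) + (r + σ²/2)T = ln(250/260) + (0.084 + 0.24²/2)·0.6667 = -0.0392 + 0.0752 = 0.0360
d₁ = 0.0360 / 0.1960 = 0.1836 which rounds to 0.18
d₂ = d₁ − σ√T = 0.1836 − 0.1960 = -0.0124 which rounds to -0.01
exp(−rT) = exp(−0.084·0.6667) = 0.9455
C = 250·N(0.18) − 260·0.9455·N(-0.01) = 250·0.5714 − 260·0.9455·0.4960 = 142.8500 − 121.9317 = 20.9183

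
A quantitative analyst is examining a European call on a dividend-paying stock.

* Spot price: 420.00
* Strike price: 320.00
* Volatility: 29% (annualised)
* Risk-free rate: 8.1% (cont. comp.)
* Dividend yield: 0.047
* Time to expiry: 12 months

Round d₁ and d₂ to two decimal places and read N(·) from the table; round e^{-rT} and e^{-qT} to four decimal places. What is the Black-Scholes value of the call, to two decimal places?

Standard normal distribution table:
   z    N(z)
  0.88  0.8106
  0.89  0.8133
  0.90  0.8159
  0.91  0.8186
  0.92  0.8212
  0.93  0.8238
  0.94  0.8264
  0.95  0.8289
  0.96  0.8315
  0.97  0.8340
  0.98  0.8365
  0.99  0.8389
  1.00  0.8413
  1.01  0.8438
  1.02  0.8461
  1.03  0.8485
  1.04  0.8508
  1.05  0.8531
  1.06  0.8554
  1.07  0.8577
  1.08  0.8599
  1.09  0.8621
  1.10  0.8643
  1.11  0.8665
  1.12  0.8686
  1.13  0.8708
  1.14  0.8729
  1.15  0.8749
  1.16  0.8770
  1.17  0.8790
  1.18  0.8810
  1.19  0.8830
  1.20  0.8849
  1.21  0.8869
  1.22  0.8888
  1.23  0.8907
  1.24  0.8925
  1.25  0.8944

113.03

σ√T = 0.29·√1 = 0.2900
d₁ = [ln(420/320) + (0.081 − 0.047 + 0.29²/2)·1] / 0.2900 = [0.2719 + 0.0761] / 0.2900 = 1.1999 which rounds to 1.20
d₂ = d₁ − σ√T = 1.1999 − 0.2900 = 0.9099 which rounds to 0.91
exp(−qT) = exp(−0.047·1) = 0.9541;  exp(−rT) = exp(−0.081·1) = 0.9222
N(d₁) = N(1.20) = 0.8849;  N(d₂) = N(0.91) = 0.8186
C = 420·0.9541·0.8849 − 320·0.9222·0.8186 = 354.5989 − 241.5721 = 113.0268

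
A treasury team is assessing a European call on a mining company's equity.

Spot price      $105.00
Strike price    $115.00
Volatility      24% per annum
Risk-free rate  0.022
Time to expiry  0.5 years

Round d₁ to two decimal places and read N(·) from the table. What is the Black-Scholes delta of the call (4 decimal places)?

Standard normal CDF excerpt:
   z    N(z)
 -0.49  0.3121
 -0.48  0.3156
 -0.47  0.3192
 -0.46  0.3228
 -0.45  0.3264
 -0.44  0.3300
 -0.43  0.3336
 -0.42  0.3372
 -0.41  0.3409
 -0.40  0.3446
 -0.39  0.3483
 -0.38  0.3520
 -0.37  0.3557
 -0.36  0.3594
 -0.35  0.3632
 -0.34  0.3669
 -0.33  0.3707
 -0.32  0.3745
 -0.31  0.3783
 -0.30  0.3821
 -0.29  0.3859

σ√T = 0.24 × 0.7071 = 0.1697
ln(S/K) + (r + σ²/2)T = ln(105/115) + (0.022 + 0.24²/2)·0.5 = -0.0910 + 0.0254 = -0.0656
d₁ = -0.0656 / 0.1697 = -0.3864 which rounds to -0.39
N(d₁) = N(-0.39) = 0.3483
Δ_call = N(d₁) = 0.3483

0.3483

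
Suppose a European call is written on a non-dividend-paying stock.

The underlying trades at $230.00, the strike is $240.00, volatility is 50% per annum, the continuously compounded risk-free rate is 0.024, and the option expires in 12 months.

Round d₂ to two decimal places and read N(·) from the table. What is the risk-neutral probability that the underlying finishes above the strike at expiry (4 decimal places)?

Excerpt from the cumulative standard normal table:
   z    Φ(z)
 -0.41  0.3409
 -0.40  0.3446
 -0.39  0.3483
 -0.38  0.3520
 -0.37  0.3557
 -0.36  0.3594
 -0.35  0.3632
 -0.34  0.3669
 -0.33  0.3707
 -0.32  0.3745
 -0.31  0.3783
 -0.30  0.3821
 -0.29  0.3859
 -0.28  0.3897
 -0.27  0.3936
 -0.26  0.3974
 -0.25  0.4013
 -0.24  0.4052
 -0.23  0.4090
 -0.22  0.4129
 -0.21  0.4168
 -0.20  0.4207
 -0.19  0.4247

0.3859

σ√T = 0.5·√1 = 0.5000
d₁ = [ln(230/240) + (0.024 + ½·0.5²)·1] / (σ√T) = (-0.0426 + 0.1490) / 0.5000 = 0.2129 ≈ 0.21
d₂ = 0.2129 − 0.5000 = -0.2871 ≈ -0.29
Risk-neutral Pr[S_T > K] = N(d₂) = N(-0.29) = 0.3859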